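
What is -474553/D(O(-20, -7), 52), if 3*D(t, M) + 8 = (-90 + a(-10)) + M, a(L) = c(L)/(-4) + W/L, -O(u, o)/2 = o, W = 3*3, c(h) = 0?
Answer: 14236590/469 ≈ 30355.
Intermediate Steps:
W = 9
O(u, o) = -2*o
a(L) = 9/L (a(L) = 0/(-4) + 9/L = 0*(-¼) + 9/L = 0 + 9/L = 9/L)
D(t, M) = -989/30 + M/3 (D(t, M) = -8/3 + ((-90 + 9/(-10)) + M)/3 = -8/3 + ((-90 + 9*(-⅒)) + M)/3 = -8/3 + ((-90 - 9/10) + M)/3 = -8/3 + (-909/10 + M)/3 = -8/3 + (-303/10 + M/3) = -989/30 + M/3)
-474553/D(O(-20, -7), 52) = -474553/(-989/30 + (⅓)*52) = -474553/(-989/30 + 52/3) = -474553/(-469/30) = -474553*(-30/469) = 14236590/469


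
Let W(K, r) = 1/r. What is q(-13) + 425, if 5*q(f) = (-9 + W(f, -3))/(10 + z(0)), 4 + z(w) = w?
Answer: 19111/45 ≈ 424.69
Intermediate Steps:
z(w) = -4 + w
q(f) = -14/45 (q(f) = ((-9 + 1/(-3))/(10 + (-4 + 0)))/5 = ((-9 - 1/3)/(10 - 4))/5 = (-28/3/6)/5 = (-28/3*1/6)/5 = (1/5)*(-14/9) = -14/45)
q(-13) + 425 = -14/45 + 425 = 19111/45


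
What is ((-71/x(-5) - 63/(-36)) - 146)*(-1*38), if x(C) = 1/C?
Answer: -16017/2 ≈ -8008.5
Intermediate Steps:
((-71/x(-5) - 63/(-36)) - 146)*(-1*38) = ((-71/(1/(-5)) - 63/(-36)) - 146)*(-1*38) = ((-71/(-⅕) - 63*(-1/36)) - 146)*(-38) = ((-71*(-5) + 7/4) - 146)*(-38) = ((355 + 7/4) - 146)*(-38) = (1427/4 - 146)*(-38) = (843/4)*(-38) = -16017/2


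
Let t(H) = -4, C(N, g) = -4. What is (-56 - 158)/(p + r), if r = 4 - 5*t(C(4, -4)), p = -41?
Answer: 214/17 ≈ 12.588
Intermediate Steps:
r = 24 (r = 4 - 5*(-4) = 4 + 20 = 24)
(-56 - 158)/(p + r) = (-56 - 158)/(-41 + 24) = -214/(-17) = -1/17*(-214) = 214/17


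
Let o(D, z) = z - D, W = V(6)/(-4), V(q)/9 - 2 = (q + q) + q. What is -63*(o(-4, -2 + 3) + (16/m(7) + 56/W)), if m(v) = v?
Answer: -1903/5 ≈ -380.60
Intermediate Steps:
V(q) = 18 + 27*q (V(q) = 18 + 9*((q + q) + q) = 18 + 9*(2*q + q) = 18 + 9*(3*q) = 18 + 27*q)
W = -45 (W = (18 + 27*6)/(-4) = (18 + 162)*(-¼) = 180*(-¼) = -45)
-63*(o(-4, -2 + 3) + (16/m(7) + 56/W)) = -63*(((-2 + 3) - 1*(-4)) + (16/7 + 56/(-45))) = -63*((1 + 4) + (16*(⅐) + 56*(-1/45))) = -63*(5 + (16/7 - 56/45)) = -63*(5 + 328/315) = -63*1903/315 = -1903/5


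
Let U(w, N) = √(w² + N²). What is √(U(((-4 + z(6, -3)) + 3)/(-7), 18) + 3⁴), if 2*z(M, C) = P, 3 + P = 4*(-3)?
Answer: √(15876 + 14*√63793)/14 ≈ 9.9519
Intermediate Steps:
P = -15 (P = -3 + 4*(-3) = -3 - 12 = -15)
z(M, C) = -15/2 (z(M, C) = (½)*(-15) = -15/2)
U(w, N) = √(N² + w²)
√(U(((-4 + z(6, -3)) + 3)/(-7), 18) + 3⁴) = √(√(18² + (((-4 - 15/2) + 3)/(-7))²) + 3⁴) = √(√(324 + ((-23/2 + 3)*(-⅐))²) + 81) = √(√(324 + (-17/2*(-⅐))²) + 81) = √(√(324 + (17/14)²) + 81) = √(√(324 + 289/196) + 81) = √(√(63793/196) + 81) = √(√63793/14 + 81) = √(81 + √63793/14)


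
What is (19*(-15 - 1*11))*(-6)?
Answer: 2964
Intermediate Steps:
(19*(-15 - 1*11))*(-6) = (19*(-15 - 11))*(-6) = (19*(-26))*(-6) = -494*(-6) = 2964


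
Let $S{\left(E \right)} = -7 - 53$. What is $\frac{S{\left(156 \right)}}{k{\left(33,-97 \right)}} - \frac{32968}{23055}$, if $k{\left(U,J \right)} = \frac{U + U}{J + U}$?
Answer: $\frac{14392552}{253605} \approx 56.752$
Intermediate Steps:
$S{\left(E \right)} = -60$ ($S{\left(E \right)} = -7 - 53 = -60$)
$k{\left(U,J \right)} = \frac{2 U}{J + U}$
$\frac{S{\left(156 \right)}}{k{\left(33,-97 \right)}} - \frac{32968}{23055} = - \frac{60}{2 \cdot 33 \frac{1}{-97 + 33}} - \frac{32968}{23055} = - \frac{60}{2 \cdot 33 \frac{1}{-64}} - \frac{32968}{23055} = - \frac{60}{2 \cdot 33 \left(- \frac{1}{64}\right)} - \frac{32968}{23055} = - \frac{60}{- \frac{33}{32}} - \frac{32968}{23055} = \left(-60\right) \left(- \frac{32}{33}\right) - \frac{32968}{23055} = \frac{640}{11} - \frac{32968}{23055} = \frac{14392552}{253605}$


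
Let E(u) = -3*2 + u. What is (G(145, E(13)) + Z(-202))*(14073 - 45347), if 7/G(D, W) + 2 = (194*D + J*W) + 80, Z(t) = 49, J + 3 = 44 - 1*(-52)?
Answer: -44224500852/28859 ≈ -1.5324e+6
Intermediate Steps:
E(u) = -6 + u
J = 93 (J = -3 + (44 - 1*(-52)) = -3 + (44 + 52) = -3 + 96 = 93)
G(D, W) = 7/(78 + 93*W + 194*D) (G(D, W) = 7/(-2 + ((194*D + 93*W) + 80)) = 7/(-2 + ((93*W + 194*D) + 80)) = 7/(-2 + (80 + 93*W + 194*D)) = 7/(78 + 93*W + 194*D))
(G(145, E(13)) + Z(-202))*(14073 - 45347) = (7/(78 + 93*(-6 + 13) + 194*145) + 49)*(14073 - 45347) = (7/(78 + 93*7 + 28130) + 49)*(-31274) = (7/(78 + 651 + 28130) + 49)*(-31274) = (7/28859 + 49)*(-31274) = (1414098/28859)*(-31274) = -44224500852/28859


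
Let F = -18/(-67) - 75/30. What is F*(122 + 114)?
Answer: -35282/67 ≈ -526.60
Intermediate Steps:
F = -299/134 (F = -18*(-1/67) - 75*1/30 = 18/67 - 5/2 = -299/134 ≈ -2.2313)
F*(122 + 114) = -299*(122 + 114)/134 = -299/134*236 = -35282/67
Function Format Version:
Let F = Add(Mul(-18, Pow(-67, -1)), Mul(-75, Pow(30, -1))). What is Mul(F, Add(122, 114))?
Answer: Rational(-35282, 67) ≈ -526.60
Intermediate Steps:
F = Rational(-299, 134) (F = Add(Mul(-18, Rational(-1, 67)), Mul(-75, Rational(1, 30))) = Add(Rational(18, 67), Rational(-5, 2)) = Rational(-299, 134) ≈ -2.2313)
Mul(F, Add(122, 114)) = Mul(Rational(-299, 134), Add(122, 114)) = Mul(Rational(-299, 134), 236) = Rational(-35282, 67)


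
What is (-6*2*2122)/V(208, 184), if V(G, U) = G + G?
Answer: -3183/52 ≈ -61.212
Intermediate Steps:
V(G, U) = 2*G
(-6*2*2122)/V(208, 184) = (-6*2*2122)/((2*208)) = (-1*12*2122)/416 = -12*2122*(1/416) = -25464*1/416 = -3183/52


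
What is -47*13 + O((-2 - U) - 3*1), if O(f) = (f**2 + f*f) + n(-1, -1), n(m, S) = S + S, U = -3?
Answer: -605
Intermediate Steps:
n(m, S) = 2*S
O(f) = -2 + 2*f**2 (O(f) = (f**2 + f*f) + 2*(-1) = (f**2 + f**2) - 2 = 2*f**2 - 2 = -2 + 2*f**2)
-47*13 + O((-2 - U) - 3*1) = -47*13 + (-2 + 2*((-2 - 1*(-3)) - 3*1)**2) = -611 + (-2 + 2*((-2 + 3) - 3)**2) = -611 + (-2 + 2*(1 - 3)**2) = -611 + (-2 + 2*(-2)**2) = -611 + (-2 + 2*4) = -611 + (-2 + 8) = -611 + 6 = -605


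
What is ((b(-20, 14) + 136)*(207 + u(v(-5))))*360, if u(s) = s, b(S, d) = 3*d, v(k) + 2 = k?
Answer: 12816000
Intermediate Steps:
v(k) = -2 + k
((b(-20, 14) + 136)*(207 + u(v(-5))))*360 = ((3*14 + 136)*(207 + (-2 - 5)))*360 = ((42 + 136)*(207 - 7))*360 = (178*200)*360 = 35600*360 = 12816000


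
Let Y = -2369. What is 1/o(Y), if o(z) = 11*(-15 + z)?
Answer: -1/26224 ≈ -3.8133e-5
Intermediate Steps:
o(z) = -165 + 11*z
1/o(Y) = 1/(-165 + 11*(-2369)) = 1/(-165 - 26059) = 1/(-26224) = -1/26224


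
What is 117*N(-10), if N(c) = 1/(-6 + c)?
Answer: -117/16 ≈ -7.3125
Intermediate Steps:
117*N(-10) = 117/(-6 - 10) = 117/(-16) = 117*(-1/16) = -117/16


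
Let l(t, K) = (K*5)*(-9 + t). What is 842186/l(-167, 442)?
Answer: -421093/194480 ≈ -2.1652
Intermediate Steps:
l(t, K) = 5*K*(-9 + t) (l(t, K) = (5*K)*(-9 + t) = 5*K*(-9 + t))
842186/l(-167, 442) = 842186/((5*442*(-9 - 167))) = 842186/((5*442*(-176))) = 842186/(-388960) = 842186*(-1/388960) = -421093/194480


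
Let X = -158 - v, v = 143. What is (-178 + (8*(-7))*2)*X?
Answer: 87290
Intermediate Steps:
X = -301 (X = -158 - 1*143 = -158 - 143 = -301)
(-178 + (8*(-7))*2)*X = (-178 + (8*(-7))*2)*(-301) = (-178 - 56*2)*(-301) = (-178 - 112)*(-301) = -290*(-301) = 87290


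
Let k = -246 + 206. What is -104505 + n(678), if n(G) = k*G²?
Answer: -18491865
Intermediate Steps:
k = -40
n(G) = -40*G²
-104505 + n(678) = -104505 - 40*678² = -104505 - 40*459684 = -104505 - 18387360 = -18491865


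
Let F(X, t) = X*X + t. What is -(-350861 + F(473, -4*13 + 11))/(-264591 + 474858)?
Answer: 42391/70089 ≈ 0.60482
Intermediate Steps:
F(X, t) = t + X² (F(X, t) = X² + t = t + X²)
-(-350861 + F(473, -4*13 + 11))/(-264591 + 474858) = -(-350861 + ((-4*13 + 11) + 473²))/(-264591 + 474858) = -(-350861 + ((-52 + 11) + 223729))/210267 = -(-350861 + (-41 + 223729))/210267 = -(-350861 + 223688)/210267 = -(-127173)/210267 = -1*(-42391/70089) = 42391/70089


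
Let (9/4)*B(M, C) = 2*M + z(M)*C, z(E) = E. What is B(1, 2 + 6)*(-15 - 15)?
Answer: -400/3 ≈ -133.33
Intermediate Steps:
B(M, C) = 8*M/9 + 4*C*M/9 (B(M, C) = 4*(2*M + M*C)/9 = 4*(2*M + C*M)/9 = 8*M/9 + 4*C*M/9)
B(1, 2 + 6)*(-15 - 15) = ((4/9)*1*(2 + (2 + 6)))*(-15 - 15) = ((4/9)*1*(2 + 8))*(-30) = ((4/9)*1*10)*(-30) = (40/9)*(-30) = -400/3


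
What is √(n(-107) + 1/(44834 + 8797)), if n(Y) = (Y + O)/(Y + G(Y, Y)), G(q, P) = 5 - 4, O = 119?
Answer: I*√101611968191/947481 ≈ 0.33644*I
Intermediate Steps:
G(q, P) = 1
n(Y) = (119 + Y)/(1 + Y) (n(Y) = (Y + 119)/(Y + 1) = (119 + Y)/(1 + Y))
√(n(-107) + 1/(44834 + 8797)) = √((119 - 107)/(1 - 107) + 1/(44834 + 8797)) = √(12/(-106) + 1/53631) = √(-1/106*12 + 1/53631) = √(-6/53 + 1/53631) = √(-321733/2842443) = I*√101611968191/947481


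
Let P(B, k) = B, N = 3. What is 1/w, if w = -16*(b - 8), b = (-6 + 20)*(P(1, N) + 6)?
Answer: -1/1440 ≈ -0.00069444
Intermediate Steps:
b = 98 (b = (-6 + 20)*(1 + 6) = 14*7 = 98)
w = -1440 (w = -16*(98 - 8) = -16*90 = -1440)
1/w = 1/(-1440) = -1/1440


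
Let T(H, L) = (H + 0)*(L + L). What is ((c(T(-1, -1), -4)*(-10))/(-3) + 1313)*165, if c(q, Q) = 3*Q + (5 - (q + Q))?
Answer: 213895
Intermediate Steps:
T(H, L) = 2*H*L (T(H, L) = H*(2*L) = 2*H*L)
c(q, Q) = 5 - q + 2*Q (c(q, Q) = 3*Q + (5 - (Q + q)) = 3*Q + (5 + (-Q - q)) = 3*Q + (5 - Q - q) = 5 - q + 2*Q)
((c(T(-1, -1), -4)*(-10))/(-3) + 1313)*165 = (((5 - 2*(-1)*(-1) + 2*(-4))*(-10))/(-3) + 1313)*165 = (((5 - 1*2 - 8)*(-10))*(-⅓) + 1313)*165 = (((5 - 2 - 8)*(-10))*(-⅓) + 1313)*165 = (-5*(-10)*(-⅓) + 1313)*165 = (50*(-⅓) + 1313)*165 = (-50/3 + 1313)*165 = (3889/3)*165 = 213895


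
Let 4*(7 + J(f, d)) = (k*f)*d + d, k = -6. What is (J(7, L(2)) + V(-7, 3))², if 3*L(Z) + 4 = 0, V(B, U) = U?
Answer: 841/9 ≈ 93.444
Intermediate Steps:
L(Z) = -4/3 (L(Z) = -4/3 + (⅓)*0 = -4/3 + 0 = -4/3)
J(f, d) = -7 + d/4 - 3*d*f/2 (J(f, d) = -7 + ((-6*f)*d + d)/4 = -7 + (-6*d*f + d)/4 = -7 + (d - 6*d*f)/4 = -7 + (d/4 - 3*d*f/2) = -7 + d/4 - 3*d*f/2)
(J(7, L(2)) + V(-7, 3))² = ((-7 + (¼)*(-4/3) - 3/2*(-4/3)*7) + 3)² = ((-7 - ⅓ + 14) + 3)² = (20/3 + 3)² = (29/3)² = 841/9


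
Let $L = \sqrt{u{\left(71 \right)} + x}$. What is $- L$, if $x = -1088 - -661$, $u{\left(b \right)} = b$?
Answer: $- 2 i \sqrt{89} \approx - 18.868 i$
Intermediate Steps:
$x = -427$ ($x = -1088 + 661 = -427$)
$L = 2 i \sqrt{89}$ ($L = \sqrt{71 - 427} = \sqrt{-356} = 2 i \sqrt{89} \approx 18.868 i$)
$- L = - 2 i \sqrt{89}$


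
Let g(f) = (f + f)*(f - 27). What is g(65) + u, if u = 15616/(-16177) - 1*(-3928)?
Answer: 143442020/16177 ≈ 8867.0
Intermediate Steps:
g(f) = 2*f*(-27 + f) (g(f) = (2*f)*(-27 + f) = 2*f*(-27 + f))
u = 63527640/16177 (u = 15616*(-1/16177) + 3928 = -15616/16177 + 3928 = 63527640/16177 ≈ 3927.0)
g(65) + u = 2*65*(-27 + 65) + 63527640/16177 = 2*65*38 + 63527640/16177 = 4940 + 63527640/16177 = 143442020/16177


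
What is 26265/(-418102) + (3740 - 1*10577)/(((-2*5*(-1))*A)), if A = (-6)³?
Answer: 466971829/150516720 ≈ 3.1025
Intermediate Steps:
A = -216
26265/(-418102) + (3740 - 1*10577)/(((-2*5*(-1))*A)) = 26265/(-418102) + (3740 - 1*10577)/(((-2*5*(-1))*(-216))) = 26265*(-1/418102) + (3740 - 10577)/((-10*(-1)*(-216))) = -26265/418102 - 6837/(10*(-216)) = -26265/418102 - 6837/(-2160) = -26265/418102 - 6837*(-1/2160) = -26265/418102 + 2279/720 = 466971829/150516720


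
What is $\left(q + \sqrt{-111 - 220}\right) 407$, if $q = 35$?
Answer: $14245 + 407 i \sqrt{331} \approx 14245.0 + 7404.7 i$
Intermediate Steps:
$\left(q + \sqrt{-111 - 220}\right) 407 = \left(35 + \sqrt{-111 - 220}\right) 407 = \left(35 + \sqrt{-331}\right) 407 = \left(35 + i \sqrt{331}\right) 407 = 14245 + 407 i \sqrt{331}$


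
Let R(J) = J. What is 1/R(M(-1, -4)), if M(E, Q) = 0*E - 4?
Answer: -1/4 ≈ -0.25000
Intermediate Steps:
M(E, Q) = -4 (M(E, Q) = 0 - 4 = -4)
1/R(M(-1, -4)) = 1/(-4) = -1/4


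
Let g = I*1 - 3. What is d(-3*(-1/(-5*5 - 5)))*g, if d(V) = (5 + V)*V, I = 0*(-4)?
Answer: 147/100 ≈ 1.4700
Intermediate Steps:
I = 0
g = -3 (g = 0*1 - 3 = 0 - 3 = -3)
d(V) = V*(5 + V)
d(-3*(-1/(-5*5 - 5)))*g = ((-3*(-1/(-5*5 - 5)))*(5 - 3*(-1/(-5*5 - 5))))*(-3) = ((-3*(-1/(-25 - 5)))*(5 - 3*(-1/(-25 - 5))))*(-3) = ((-3/((-1*(-30))))*(5 - 3/((-1*(-30)))))*(-3) = ((-3/30)*(5 - 3/30))*(-3) = ((-3*1/30)*(5 - 3*1/30))*(-3) = -(5 - 1/10)/10*(-3) = -1/10*49/10*(-3) = -49/100*(-3) = 147/100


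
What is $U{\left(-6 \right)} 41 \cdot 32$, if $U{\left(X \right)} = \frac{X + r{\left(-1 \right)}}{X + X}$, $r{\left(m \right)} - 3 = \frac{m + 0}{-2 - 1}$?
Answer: $\frac{2624}{9} \approx 291.56$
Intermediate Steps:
$r{\left(m \right)} = 3 - \frac{m}{3}$ ($r{\left(m \right)} = 3 + \frac{m + 0}{-2 - 1} = 3 + \frac{m}{-3} = 3 + m \left(- \frac{1}{3}\right) = 3 - \frac{m}{3}$)
$U{\left(X \right)} = \frac{\frac{10}{3} + X}{2 X}$ ($U{\left(X \right)} = \frac{X + \left(3 - - \frac{1}{3}\right)}{X + X} = \frac{X + \left(3 + \frac{1}{3}\right)}{2 X} = \left(X + \frac{10}{3}\right) \frac{1}{2 X} = \left(\frac{10}{3} + X\right) \frac{1}{2 X} = \frac{\frac{10}{3} + X}{2 X}$)
$U{\left(-6 \right)} 41 \cdot 32 = \frac{10 + 3 \left(-6\right)}{6 \left(-6\right)} 41 \cdot 32 = \frac{1}{6} \left(- \frac{1}{6}\right) \left(10 - 18\right) 41 \cdot 32 = \frac{1}{6} \left(- \frac{1}{6}\right) \left(-8\right) 41 \cdot 32 = \frac{2}{9} \cdot 41 \cdot 32 = \frac{82}{9} \cdot 32 = \frac{2624}{9}$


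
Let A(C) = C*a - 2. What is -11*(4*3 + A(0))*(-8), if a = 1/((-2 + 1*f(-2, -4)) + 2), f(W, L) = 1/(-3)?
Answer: 880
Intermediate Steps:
f(W, L) = -⅓
a = -3 (a = 1/((-2 + 1*(-⅓)) + 2) = 1/((-2 - ⅓) + 2) = 1/(-7/3 + 2) = 1/(-⅓) = -3)
A(C) = -2 - 3*C (A(C) = C*(-3) - 2 = -3*C - 2 = -2 - 3*C)
-11*(4*3 + A(0))*(-8) = -11*(4*3 + (-2 - 3*0))*(-8) = -11*(12 + (-2 + 0))*(-8) = -11*(12 - 2)*(-8) = -11*10*(-8) = -110*(-8) = 880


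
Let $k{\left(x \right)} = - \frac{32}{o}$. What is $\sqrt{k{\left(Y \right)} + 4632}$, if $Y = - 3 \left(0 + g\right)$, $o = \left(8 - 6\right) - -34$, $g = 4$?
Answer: $\frac{4 \sqrt{2605}}{3} \approx 68.052$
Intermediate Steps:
$o = 36$ ($o = 2 + 34 = 36$)
$Y = -12$ ($Y = - 3 \left(0 + 4\right) = \left(-3\right) 4 = -12$)
$k{\left(x \right)} = - \frac{8}{9}$ ($k{\left(x \right)} = - \frac{32}{36} = \left(-32\right) \frac{1}{36} = - \frac{8}{9}$)
$\sqrt{k{\left(Y \right)} + 4632} = \sqrt{- \frac{8}{9} + 4632} = \sqrt{\frac{41680}{9}} = \frac{4 \sqrt{2605}}{3}$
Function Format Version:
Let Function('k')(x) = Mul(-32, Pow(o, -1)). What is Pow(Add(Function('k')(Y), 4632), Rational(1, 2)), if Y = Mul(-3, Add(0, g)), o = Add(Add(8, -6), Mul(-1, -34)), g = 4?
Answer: Mul(Rational(4, 3), Pow(2605, Rational(1, 2))) ≈ 68.052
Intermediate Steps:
o = 36 (o = Add(2, 34) = 36)
Y = -12 (Y = Mul(-3, Add(0, 4)) = Mul(-3, 4) = -12)
Function('k')(x) = Rational(-8, 9) (Function('k')(x) = Mul(-32, Pow(36, -1)) = Mul(-32, Rational(1, 36)) = Rational(-8, 9))
Pow(Add(Function('k')(Y), 4632), Rational(1, 2)) = Pow(Add(Rational(-8, 9), 4632), Rational(1, 2)) = Pow(Rational(41680, 9), Rational(1, 2)) = Mul(Rational(4, 3), Pow(2605, Rational(1, 2)))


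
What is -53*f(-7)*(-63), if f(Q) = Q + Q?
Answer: -46746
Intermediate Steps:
f(Q) = 2*Q
-53*f(-7)*(-63) = -106*(-7)*(-63) = -53*(-14)*(-63) = 742*(-63) = -46746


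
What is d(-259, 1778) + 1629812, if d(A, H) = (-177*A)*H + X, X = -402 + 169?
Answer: 83138433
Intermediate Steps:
X = -233
d(A, H) = -233 - 177*A*H (d(A, H) = (-177*A)*H - 233 = -177*A*H - 233 = -233 - 177*A*H)
d(-259, 1778) + 1629812 = (-233 - 177*(-259)*1778) + 1629812 = (-233 + 81508854) + 1629812 = 81508621 + 1629812 = 83138433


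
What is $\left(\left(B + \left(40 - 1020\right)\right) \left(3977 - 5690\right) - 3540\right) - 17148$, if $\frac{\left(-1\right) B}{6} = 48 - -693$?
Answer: $9274050$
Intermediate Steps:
$B = -4446$ ($B = - 6 \left(48 - -693\right) = - 6 \left(48 + 693\right) = \left(-6\right) 741 = -4446$)
$\left(\left(B + \left(40 - 1020\right)\right) \left(3977 - 5690\right) - 3540\right) - 17148 = \left(\left(-4446 + \left(40 - 1020\right)\right) \left(3977 - 5690\right) - 3540\right) - 17148 = \left(\left(-4446 + \left(40 - 1020\right)\right) \left(-1713\right) - 3540\right) - 17148 = \left(\left(-4446 - 980\right) \left(-1713\right) - 3540\right) - 17148 = \left(\left(-5426\right) \left(-1713\right) - 3540\right) - 17148 = \left(9294738 - 3540\right) - 17148 = 9291198 - 17148 = 9274050$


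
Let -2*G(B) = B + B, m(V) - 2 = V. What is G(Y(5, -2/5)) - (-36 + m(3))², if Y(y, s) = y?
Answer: -966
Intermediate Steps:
m(V) = 2 + V
G(B) = -B (G(B) = -(B + B)/2 = -B)
G(Y(5, -2/5)) - (-36 + m(3))² = -1*5 - (-36 + (2 + 3))² = -5 - (-36 + 5)² = -5 - 1*(-31)² = -5 - 1*961 = -5 - 961 = -966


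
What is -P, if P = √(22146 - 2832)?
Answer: -3*√2146 ≈ -138.97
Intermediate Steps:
P = 3*√2146 (P = √19314 = 3*√2146 ≈ 138.97)
-P = -3*√2146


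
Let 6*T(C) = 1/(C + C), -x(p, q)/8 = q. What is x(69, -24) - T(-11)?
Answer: 25345/132 ≈ 192.01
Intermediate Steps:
x(p, q) = -8*q
T(C) = 1/(12*C) (T(C) = 1/(6*(C + C)) = 1/(6*((2*C))) = (1/(2*C))/6 = 1/(12*C))
x(69, -24) - T(-11) = -8*(-24) - 1/(12*(-11)) = 192 - (-1)/(12*11) = 192 - 1*(-1/132) = 192 + 1/132 = 25345/132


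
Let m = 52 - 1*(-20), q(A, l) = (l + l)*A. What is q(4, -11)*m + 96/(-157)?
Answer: -994848/157 ≈ -6336.6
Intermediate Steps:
q(A, l) = 2*A*l (q(A, l) = (2*l)*A = 2*A*l)
m = 72 (m = 52 + 20 = 72)
q(4, -11)*m + 96/(-157) = (2*4*(-11))*72 + 96/(-157) = -88*72 + 96*(-1/157) = -6336 - 96/157 = -994848/157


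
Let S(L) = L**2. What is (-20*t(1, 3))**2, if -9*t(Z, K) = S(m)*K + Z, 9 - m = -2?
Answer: 52998400/81 ≈ 6.5430e+5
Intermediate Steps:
m = 11 (m = 9 - 1*(-2) = 9 + 2 = 11)
t(Z, K) = -121*K/9 - Z/9 (t(Z, K) = -(11**2*K + Z)/9 = -(121*K + Z)/9 = -(Z + 121*K)/9 = -121*K/9 - Z/9)
(-20*t(1, 3))**2 = (-20*(-121/9*3 - 1/9*1))**2 = (-20*(-121/3 - 1/9))**2 = (-20*(-364/9))**2 = (7280/9)**2 = 52998400/81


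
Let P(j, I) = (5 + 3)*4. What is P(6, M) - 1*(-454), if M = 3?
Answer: 486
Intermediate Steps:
P(j, I) = 32 (P(j, I) = 8*4 = 32)
P(6, M) - 1*(-454) = 32 - 1*(-454) = 32 + 454 = 486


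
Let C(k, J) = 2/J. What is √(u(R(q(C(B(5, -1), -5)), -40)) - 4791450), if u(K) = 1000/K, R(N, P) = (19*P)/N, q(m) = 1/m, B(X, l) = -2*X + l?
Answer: 5*I*√276753962/38 ≈ 2188.9*I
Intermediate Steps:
B(X, l) = l - 2*X
R(N, P) = 19*P/N
√(u(R(q(C(B(5, -1), -5)), -40)) - 4791450) = √(1000/((19*(-40)/1/(2/(-5)))) - 4791450) = √(1000/((19*(-40)/1/(2*(-⅕)))) - 4791450) = √(1000/((19*(-40)/1/(-⅖))) - 4791450) = √(1000/((19*(-40)/(-5/2))) - 4791450) = √(1000/((19*(-40)*(-⅖))) - 4791450) = √(1000/304 - 4791450) = √(1000*(1/304) - 4791450) = √(125/38 - 4791450) = √(-182074975/38) = 5*I*√276753962/38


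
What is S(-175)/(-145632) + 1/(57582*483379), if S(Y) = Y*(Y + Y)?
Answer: -142069015542239/337792569358608 ≈ -0.42058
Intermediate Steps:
S(Y) = 2*Y² (S(Y) = Y*(2*Y) = 2*Y²)
S(-175)/(-145632) + 1/(57582*483379) = (2*(-175)²)/(-145632) + 1/(57582*483379) = (2*30625)*(-1/145632) + (1/57582)*(1/483379) = 61250*(-1/145632) + 1/27833929578 = -30625/72816 + 1/27833929578 = -142069015542239/337792569358608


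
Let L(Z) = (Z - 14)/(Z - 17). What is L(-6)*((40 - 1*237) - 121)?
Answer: -6360/23 ≈ -276.52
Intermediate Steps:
L(Z) = (-14 + Z)/(-17 + Z)
L(-6)*((40 - 1*237) - 121) = ((-14 - 6)/(-17 - 6))*((40 - 1*237) - 121) = (-20/(-23))*((40 - 237) - 121) = (-1/23*(-20))*(-197 - 121) = (20/23)*(-318) = -6360/23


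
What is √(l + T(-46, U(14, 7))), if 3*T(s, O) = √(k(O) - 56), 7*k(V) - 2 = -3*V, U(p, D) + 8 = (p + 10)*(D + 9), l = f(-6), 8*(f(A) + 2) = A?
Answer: √(-4851 + 84*I*√10626)/42 ≈ 1.1993 + 2.0465*I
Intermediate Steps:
f(A) = -2 + A/8
l = -11/4 (l = -2 + (⅛)*(-6) = -2 - ¾ = -11/4 ≈ -2.7500)
U(p, D) = -8 + (9 + D)*(10 + p) (U(p, D) = -8 + (p + 10)*(D + 9) = -8 + (10 + p)*(9 + D) = -8 + (9 + D)*(10 + p))
k(V) = 2/7 - 3*V/7 (k(V) = 2/7 + (-3*V)/7 = 2/7 - 3*V/7)
T(s, O) = √(-390/7 - 3*O/7)/3 (T(s, O) = √((2/7 - 3*O/7) - 56)/3 = √(-390/7 - 3*O/7)/3)
√(l + T(-46, U(14, 7))) = √(-11/4 + √(-2730 - 21*(82 + 9*14 + 10*7 + 7*14))/21) = √(-11/4 + √(-2730 - 21*(82 + 126 + 70 + 98))/21) = √(-11/4 + √(-2730 - 21*376)/21) = √(-11/4 + √(-2730 - 7896)/21) = √(-11/4 + √(-10626)/21) = √(-11/4 + (I*√10626)/21) = √(-11/4 + I*√10626/21)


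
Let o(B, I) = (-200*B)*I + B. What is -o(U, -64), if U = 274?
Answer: -3507474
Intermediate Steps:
o(B, I) = B - 200*B*I (o(B, I) = -200*B*I + B = B - 200*B*I)
-o(U, -64) = -274*(1 - 200*(-64)) = -274*(1 + 12800) = -274*12801 = -1*3507474 = -3507474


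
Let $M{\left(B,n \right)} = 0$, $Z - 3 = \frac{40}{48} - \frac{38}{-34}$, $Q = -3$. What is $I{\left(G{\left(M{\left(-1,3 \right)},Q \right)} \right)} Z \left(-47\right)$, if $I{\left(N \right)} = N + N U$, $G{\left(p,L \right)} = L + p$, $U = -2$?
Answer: $- \frac{23735}{34} \approx -698.09$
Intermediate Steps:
$Z = \frac{505}{102}$ ($Z = 3 + \left(\frac{40}{48} - \frac{38}{-34}\right) = 3 + \left(40 \cdot \frac{1}{48} - - \frac{19}{17}\right) = 3 + \left(\frac{5}{6} + \frac{19}{17}\right) = 3 + \frac{199}{102} = \frac{505}{102} \approx 4.951$)
$I{\left(N \right)} = - N$ ($I{\left(N \right)} = N + N \left(-2\right) = N - 2 N = - N$)
$I{\left(G{\left(M{\left(-1,3 \right)},Q \right)} \right)} Z \left(-47\right) = - (-3 + 0) \frac{505}{102} \left(-47\right) = \left(-1\right) \left(-3\right) \frac{505}{102} \left(-47\right) = 3 \cdot \frac{505}{102} \left(-47\right) = \frac{505}{34} \left(-47\right) = - \frac{23735}{34}$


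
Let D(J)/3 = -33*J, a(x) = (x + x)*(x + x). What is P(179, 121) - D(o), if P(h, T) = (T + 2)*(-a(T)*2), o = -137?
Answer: -14420307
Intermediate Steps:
a(x) = 4*x² (a(x) = (2*x)*(2*x) = 4*x²)
D(J) = -99*J (D(J) = 3*(-33*J) = -99*J)
P(h, T) = -8*T²*(2 + T) (P(h, T) = (T + 2)*(-4*T²*2) = (2 + T)*(-4*T²*2) = (2 + T)*(-8*T²) = -8*T²*(2 + T))
P(179, 121) - D(o) = 8*121²*(-2 - 1*121) - (-99)*(-137) = 8*14641*(-2 - 121) - 1*13563 = 8*14641*(-123) - 13563 = -14406744 - 13563 = -14420307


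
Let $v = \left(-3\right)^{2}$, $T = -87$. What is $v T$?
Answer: $-783$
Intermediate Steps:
$v = 9$
$v T = 9 \left(-87\right) = -783$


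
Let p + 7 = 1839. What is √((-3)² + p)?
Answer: √1841 ≈ 42.907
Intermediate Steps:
p = 1832 (p = -7 + 1839 = 1832)
√((-3)² + p) = √((-3)² + 1832) = √(9 + 1832) = √1841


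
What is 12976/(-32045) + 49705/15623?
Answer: 81768981/29449355 ≈ 2.7766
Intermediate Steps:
12976/(-32045) + 49705/15623 = 12976*(-1/32045) + 49705*(1/15623) = -12976/32045 + 49705/15623 = 81768981/29449355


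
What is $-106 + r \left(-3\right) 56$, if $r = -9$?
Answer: $1406$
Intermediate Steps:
$-106 + r \left(-3\right) 56 = -106 + \left(-9\right) \left(-3\right) 56 = -106 + 27 \cdot 56 = -106 + 1512 = 1406$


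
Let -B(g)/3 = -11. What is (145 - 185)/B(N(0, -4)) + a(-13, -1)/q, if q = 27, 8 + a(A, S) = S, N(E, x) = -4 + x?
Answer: -17/11 ≈ -1.5455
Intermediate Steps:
B(g) = 33 (B(g) = -3*(-11) = 33)
a(A, S) = -8 + S
(145 - 185)/B(N(0, -4)) + a(-13, -1)/q = (145 - 185)/33 + (-8 - 1)/27 = -40*1/33 - 9*1/27 = -40/33 - ⅓ = -17/11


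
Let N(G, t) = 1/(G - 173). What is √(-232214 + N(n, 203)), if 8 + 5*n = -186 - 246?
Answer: 7*I*√35869955/87 ≈ 481.89*I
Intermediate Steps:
n = -88 (n = -8/5 + (-186 - 246)/5 = -8/5 + (⅕)*(-432) = -8/5 - 432/5 = -88)
N(G, t) = 1/(-173 + G)
√(-232214 + N(n, 203)) = √(-232214 + 1/(-173 - 88)) = √(-232214 + 1/(-261)) = √(-232214 - 1/261) = √(-60607855/261) = 7*I*√35869955/87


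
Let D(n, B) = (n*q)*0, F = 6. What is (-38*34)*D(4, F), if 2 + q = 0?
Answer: 0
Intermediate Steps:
q = -2 (q = -2 + 0 = -2)
D(n, B) = 0 (D(n, B) = (n*(-2))*0 = -2*n*0 = 0)
(-38*34)*D(4, F) = -38*34*0 = -1292*0 = 0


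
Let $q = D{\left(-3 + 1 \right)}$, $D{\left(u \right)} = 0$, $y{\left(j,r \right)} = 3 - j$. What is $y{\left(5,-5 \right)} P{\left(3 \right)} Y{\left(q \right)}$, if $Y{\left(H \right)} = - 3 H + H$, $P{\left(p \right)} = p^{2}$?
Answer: $0$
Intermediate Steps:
$q = 0$
$Y{\left(H \right)} = - 2 H$
$y{\left(5,-5 \right)} P{\left(3 \right)} Y{\left(q \right)} = \left(3 - 5\right) 3^{2} \left(\left(-2\right) 0\right) = \left(3 - 5\right) 9 \cdot 0 = \left(-2\right) 9 \cdot 0 = \left(-18\right) 0 = 0$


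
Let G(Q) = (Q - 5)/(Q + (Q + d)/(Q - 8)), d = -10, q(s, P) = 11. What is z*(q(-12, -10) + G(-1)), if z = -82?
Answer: 1312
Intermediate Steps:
G(Q) = (-5 + Q)/(Q + (-10 + Q)/(-8 + Q)) (G(Q) = (Q - 5)/(Q + (Q - 10)/(Q - 8)) = (-5 + Q)/(Q + (-10 + Q)/(-8 + Q)))
z*(q(-12, -10) + G(-1)) = -82*(11 + (-40 - 1*(-1)² + 13*(-1))/(10 - 1*(-1)² + 7*(-1))) = -82*(11 + (-40 - 1*1 - 13)/(10 - 1*1 - 7)) = -82*(11 + (-40 - 1 - 13)/(10 - 1 - 7)) = -82*(11 - 54/2) = -82*(11 + (½)*(-54)) = -82*(11 - 27) = -82*(-16) = 1312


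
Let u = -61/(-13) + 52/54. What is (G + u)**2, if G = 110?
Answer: 1647954025/123201 ≈ 13376.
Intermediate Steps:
u = 1985/351 (u = -61*(-1/13) + 52*(1/54) = 61/13 + 26/27 = 1985/351 ≈ 5.6553)
(G + u)**2 = (110 + 1985/351)**2 = (40595/351)**2 = 1647954025/123201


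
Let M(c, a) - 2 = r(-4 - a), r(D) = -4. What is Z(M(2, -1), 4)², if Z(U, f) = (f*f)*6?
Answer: 9216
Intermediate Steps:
M(c, a) = -2 (M(c, a) = 2 - 4 = -2)
Z(U, f) = 6*f² (Z(U, f) = f²*6 = 6*f²)
Z(M(2, -1), 4)² = (6*4²)² = (6*16)² = 96² = 9216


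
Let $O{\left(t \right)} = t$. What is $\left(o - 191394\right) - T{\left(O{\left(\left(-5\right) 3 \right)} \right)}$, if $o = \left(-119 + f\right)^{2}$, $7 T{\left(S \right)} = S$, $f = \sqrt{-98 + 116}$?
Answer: $- \frac{1240490}{7} - 714 \sqrt{2} \approx -1.7822 \cdot 10^{5}$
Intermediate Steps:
$f = 3 \sqrt{2}$ ($f = \sqrt{18} = 3 \sqrt{2} \approx 4.2426$)
$T{\left(S \right)} = \frac{S}{7}$
$o = \left(-119 + 3 \sqrt{2}\right)^{2} \approx 13169.0$
$\left(o - 191394\right) - T{\left(O{\left(\left(-5\right) 3 \right)} \right)} = \left(\left(14179 - 714 \sqrt{2}\right) - 191394\right) - \frac{\left(-5\right) 3}{7} = \left(\left(14179 - 714 \sqrt{2}\right) - 191394\right) - \frac{1}{7} \left(-15\right) = \left(-177215 - 714 \sqrt{2}\right) - - \frac{15}{7} = \left(-177215 - 714 \sqrt{2}\right) + \frac{15}{7} = - \frac{1240490}{7} - 714 \sqrt{2}$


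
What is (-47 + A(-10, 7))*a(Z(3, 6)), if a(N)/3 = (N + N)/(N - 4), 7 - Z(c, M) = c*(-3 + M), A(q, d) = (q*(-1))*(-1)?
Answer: -114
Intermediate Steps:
A(q, d) = q (A(q, d) = -q*(-1) = q)
Z(c, M) = 7 - c*(-3 + M)
a(N) = 6*N/(-4 + N) (a(N) = 3*((N + N)/(N - 4)) = 3*((2*N)/(-4 + N)) = 3*(2*N/(-4 + N)) = 6*N/(-4 + N))
(-47 + A(-10, 7))*a(Z(3, 6)) = (-47 - 10)*(6*(7 + 3*3 - 1*6*3)/(-4 + (7 + 3*3 - 1*6*3))) = -342*(7 + 9 - 18)/(-4 + (7 + 9 - 18)) = -342*(-2)/(-4 - 2) = -342*(-2)/(-6) = -342*(-2)*(-1)/6 = -57*2 = -114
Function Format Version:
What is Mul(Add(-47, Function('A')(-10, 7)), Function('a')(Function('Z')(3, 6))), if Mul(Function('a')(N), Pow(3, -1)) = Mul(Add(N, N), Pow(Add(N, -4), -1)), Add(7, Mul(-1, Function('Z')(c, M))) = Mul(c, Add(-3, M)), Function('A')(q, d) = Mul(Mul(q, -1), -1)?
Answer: -114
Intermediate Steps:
Function('A')(q, d) = q (Function('A')(q, d) = Mul(Mul(-1, q), -1) = q)
Function('Z')(c, M) = Add(7, Mul(-1, c, Add(-3, M))) (Function('Z')(c, M) = Add(7, Mul(-1, Mul(c, Add(-3, M)))) = Add(7, Mul(-1, c, Add(-3, M))))
Function('a')(N) = Mul(6, N, Pow(Add(-4, N), -1)) (Function('a')(N) = Mul(3, Mul(Add(N, N), Pow(Add(N, -4), -1))) = Mul(3, Mul(Mul(2, N), Pow(Add(-4, N), -1))) = Mul(3, Mul(2, N, Pow(Add(-4, N), -1))) = Mul(6, N, Pow(Add(-4, N), -1)))
Mul(Add(-47, Function('A')(-10, 7)), Function('a')(Function('Z')(3, 6))) = Mul(Add(-47, -10), Mul(6, Add(7, Mul(3, 3), Mul(-1, 6, 3)), Pow(Add(-4, Add(7, Mul(3, 3), Mul(-1, 6, 3))), -1))) = Mul(-57, Mul(6, Add(7, 9, -18), Pow(Add(-4, Add(7, 9, -18)), -1))) = Mul(-57, Mul(6, -2, Pow(Add(-4, -2), -1))) = Mul(-57, Mul(6, -2, Pow(-6, -1))) = Mul(-57, Mul(6, -2, Rational(-1, 6))) = Mul(-57, 2) = -114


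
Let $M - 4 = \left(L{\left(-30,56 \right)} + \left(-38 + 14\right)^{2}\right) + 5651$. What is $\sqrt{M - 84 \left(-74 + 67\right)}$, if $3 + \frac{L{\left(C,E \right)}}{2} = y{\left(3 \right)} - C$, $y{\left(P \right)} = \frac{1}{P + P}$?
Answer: $\frac{2 \sqrt{15465}}{3} \approx 82.906$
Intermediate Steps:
$y{\left(P \right)} = \frac{1}{2 P}$
$L{\left(C,E \right)} = - \frac{17}{3} - 2 C$ ($L{\left(C,E \right)} = -6 + 2 \left(\frac{1}{2 \cdot 3} - C\right) = -6 + 2 \left(\frac{1}{2} \cdot \frac{1}{3} - C\right) = -6 + 2 \left(\frac{1}{6} - C\right) = -6 - \left(- \frac{1}{3} + 2 C\right) = - \frac{17}{3} - 2 C$)
$M = \frac{18856}{3}$ ($M = 4 + \left(\left(\left(- \frac{17}{3} - -60\right) + \left(-38 + 14\right)^{2}\right) + 5651\right) = 4 + \left(\left(\left(- \frac{17}{3} + 60\right) + \left(-24\right)^{2}\right) + 5651\right) = 4 + \left(\left(\frac{163}{3} + 576\right) + 5651\right) = 4 + \left(\frac{1891}{3} + 5651\right) = 4 + \frac{18844}{3} = \frac{18856}{3} \approx 6285.3$)
$\sqrt{M - 84 \left(-74 + 67\right)} = \sqrt{\frac{18856}{3} - 84 \left(-74 + 67\right)} = \sqrt{\frac{18856}{3} - -588} = \sqrt{\frac{18856}{3} + 588} = \sqrt{\frac{20620}{3}} = \frac{2 \sqrt{15465}}{3}$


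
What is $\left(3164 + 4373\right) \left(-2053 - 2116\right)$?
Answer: $-31421753$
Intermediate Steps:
$\left(3164 + 4373\right) \left(-2053 - 2116\right) = 7537 \left(-4169\right) = -31421753$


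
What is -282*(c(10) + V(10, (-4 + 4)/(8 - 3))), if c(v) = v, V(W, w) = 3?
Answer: -3666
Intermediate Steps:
-282*(c(10) + V(10, (-4 + 4)/(8 - 3))) = -282*(10 + 3) = -282*13 = -3666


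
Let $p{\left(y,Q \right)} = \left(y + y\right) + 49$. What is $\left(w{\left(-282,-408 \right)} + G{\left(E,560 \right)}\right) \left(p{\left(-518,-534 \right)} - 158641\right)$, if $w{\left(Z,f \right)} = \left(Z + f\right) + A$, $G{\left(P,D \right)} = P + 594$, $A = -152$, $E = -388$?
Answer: $101523408$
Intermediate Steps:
$G{\left(P,D \right)} = 594 + P$
$w{\left(Z,f \right)} = -152 + Z + f$ ($w{\left(Z,f \right)} = \left(Z + f\right) - 152 = -152 + Z + f$)
$p{\left(y,Q \right)} = 49 + 2 y$ ($p{\left(y,Q \right)} = 2 y + 49 = 49 + 2 y$)
$\left(w{\left(-282,-408 \right)} + G{\left(E,560 \right)}\right) \left(p{\left(-518,-534 \right)} - 158641\right) = \left(\left(-152 - 282 - 408\right) + \left(594 - 388\right)\right) \left(\left(49 + 2 \left(-518\right)\right) - 158641\right) = \left(-842 + 206\right) \left(\left(49 - 1036\right) - 158641\right) = - 636 \left(-987 - 158641\right) = \left(-636\right) \left(-159628\right) = 101523408$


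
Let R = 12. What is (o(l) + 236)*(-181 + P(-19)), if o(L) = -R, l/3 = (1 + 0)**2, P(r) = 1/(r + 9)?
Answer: -202832/5 ≈ -40566.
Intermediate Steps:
P(r) = 1/(9 + r)
l = 3 (l = 3*(1 + 0)**2 = 3*1**2 = 3*1 = 3)
o(L) = -12 (o(L) = -1*12 = -12)
(o(l) + 236)*(-181 + P(-19)) = (-12 + 236)*(-181 + 1/(9 - 19)) = 224*(-181 + 1/(-10)) = 224*(-181 - 1/10) = 224*(-1811/10) = -202832/5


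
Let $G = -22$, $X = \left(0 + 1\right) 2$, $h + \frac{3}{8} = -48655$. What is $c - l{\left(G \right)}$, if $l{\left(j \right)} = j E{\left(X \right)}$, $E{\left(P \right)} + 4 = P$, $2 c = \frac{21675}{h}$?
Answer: $- \frac{17213392}{389243} \approx -44.223$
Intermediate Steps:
$h = - \frac{389243}{8}$ ($h = - \frac{3}{8} - 48655 = - \frac{389243}{8} \approx -48655.0$)
$c = - \frac{86700}{389243}$ ($c = \frac{21675 \frac{1}{- \frac{389243}{8}}}{2} = \frac{21675 \left(- \frac{8}{389243}\right)}{2} = \frac{1}{2} \left(- \frac{173400}{389243}\right) = - \frac{86700}{389243} \approx -0.22274$)
$X = 2$ ($X = 1 \cdot 2 = 2$)
$E{\left(P \right)} = -4 + P$
$l{\left(j \right)} = - 2 j$ ($l{\left(j \right)} = j \left(-4 + 2\right) = j \left(-2\right) = - 2 j$)
$c - l{\left(G \right)} = - \frac{86700}{389243} - \left(-2\right) \left(-22\right) = - \frac{86700}{389243} - 44 = - \frac{17213392}{389243}$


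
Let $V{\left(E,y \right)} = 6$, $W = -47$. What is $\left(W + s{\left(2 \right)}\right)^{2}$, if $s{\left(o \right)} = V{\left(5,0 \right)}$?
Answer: $1681$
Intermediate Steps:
$s{\left(o \right)} = 6$
$\left(W + s{\left(2 \right)}\right)^{2} = \left(-47 + 6\right)^{2} = \left(-41\right)^{2} = 1681$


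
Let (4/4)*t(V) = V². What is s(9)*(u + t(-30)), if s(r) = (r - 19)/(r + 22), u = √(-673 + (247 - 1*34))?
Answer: -9000/31 - 20*I*√115/31 ≈ -290.32 - 6.9186*I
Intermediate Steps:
u = 2*I*√115 (u = √(-673 + (247 - 34)) = √(-673 + 213) = √(-460) = 2*I*√115 ≈ 21.448*I)
s(r) = (-19 + r)/(22 + r)
t(V) = V²
s(9)*(u + t(-30)) = ((-19 + 9)/(22 + 9))*(2*I*√115 + (-30)²) = (-10/31)*(2*I*√115 + 900) = ((1/31)*(-10))*(900 + 2*I*√115) = -10*(900 + 2*I*√115)/31 = -9000/31 - 20*I*√115/31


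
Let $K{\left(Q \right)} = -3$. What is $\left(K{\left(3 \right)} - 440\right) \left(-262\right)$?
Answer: $116066$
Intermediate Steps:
$\left(K{\left(3 \right)} - 440\right) \left(-262\right) = \left(-3 - 440\right) \left(-262\right) = \left(-443\right) \left(-262\right) = 116066$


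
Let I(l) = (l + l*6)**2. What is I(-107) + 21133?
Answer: 582134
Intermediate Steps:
I(l) = 49*l**2 (I(l) = (l + 6*l)**2 = (7*l)**2 = 49*l**2)
I(-107) + 21133 = 49*(-107)**2 + 21133 = 49*11449 + 21133 = 561001 + 21133 = 582134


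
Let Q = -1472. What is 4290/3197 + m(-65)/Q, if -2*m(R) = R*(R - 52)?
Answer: 1606215/409216 ≈ 3.9251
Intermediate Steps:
m(R) = -R*(-52 + R)/2 (m(R) = -R*(R - 52)/2 = -R*(-52 + R)/2)
4290/3197 + m(-65)/Q = 4290/3197 + ((1/2)*(-65)*(52 - 1*(-65)))/(-1472) = 4290*(1/3197) + ((1/2)*(-65)*(52 + 65))*(-1/1472) = 4290/3197 + ((1/2)*(-65)*117)*(-1/1472) = 4290/3197 - 7605/2*(-1/1472) = 4290/3197 + 7605/2944 = 1606215/409216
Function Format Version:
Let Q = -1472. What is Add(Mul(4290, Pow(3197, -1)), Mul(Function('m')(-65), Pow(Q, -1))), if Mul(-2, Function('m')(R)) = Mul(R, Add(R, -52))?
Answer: Rational(1606215, 409216) ≈ 3.9251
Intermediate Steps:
Function('m')(R) = Mul(Rational(-1, 2), R, Add(-52, R)) (Function('m')(R) = Mul(Rational(-1, 2), Mul(R, Add(R, -52))) = Mul(Rational(-1, 2), Mul(R, Add(-52, R))) = Mul(Rational(-1, 2), R, Add(-52, R)))
Add(Mul(4290, Pow(3197, -1)), Mul(Function('m')(-65), Pow(Q, -1))) = Add(Mul(4290, Pow(3197, -1)), Mul(Mul(Rational(1, 2), -65, Add(52, Mul(-1, -65))), Pow(-1472, -1))) = Add(Mul(4290, Rational(1, 3197)), Mul(Mul(Rational(1, 2), -65, Add(52, 65)), Rational(-1, 1472))) = Add(Rational(4290, 3197), Mul(Mul(Rational(1, 2), -65, 117), Rational(-1, 1472))) = Add(Rational(4290, 3197), Mul(Rational(-7605, 2), Rational(-1, 1472))) = Add(Rational(4290, 3197), Rational(7605, 2944)) = Rational(1606215, 409216)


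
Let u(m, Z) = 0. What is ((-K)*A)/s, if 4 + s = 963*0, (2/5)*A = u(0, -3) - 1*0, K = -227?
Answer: 0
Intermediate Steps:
A = 0 (A = 5*(0 - 1*0)/2 = 5*(0 + 0)/2 = (5/2)*0 = 0)
s = -4 (s = -4 + 963*0 = -4 + 0 = -4)
((-K)*A)/s = (-1*(-227)*0)/(-4) = (227*0)*(-¼) = 0*(-¼) = 0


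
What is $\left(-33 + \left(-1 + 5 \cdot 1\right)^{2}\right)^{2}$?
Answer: $289$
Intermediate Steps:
$\left(-33 + \left(-1 + 5 \cdot 1\right)^{2}\right)^{2} = \left(-33 + \left(-1 + 5\right)^{2}\right)^{2} = \left(-33 + 4^{2}\right)^{2} = \left(-33 + 16\right)^{2} = \left(-17\right)^{2} = 289$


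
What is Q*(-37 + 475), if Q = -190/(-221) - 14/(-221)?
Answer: 5256/13 ≈ 404.31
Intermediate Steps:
Q = 12/13 (Q = -190*(-1/221) - 14*(-1/221) = 190/221 + 14/221 = 12/13 ≈ 0.92308)
Q*(-37 + 475) = 12*(-37 + 475)/13 = (12/13)*438 = 5256/13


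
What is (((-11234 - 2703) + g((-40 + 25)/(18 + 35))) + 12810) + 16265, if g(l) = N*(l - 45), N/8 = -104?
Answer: 2799114/53 ≈ 52814.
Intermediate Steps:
N = -832 (N = 8*(-104) = -832)
g(l) = 37440 - 832*l (g(l) = -832*(l - 45) = -832*(-45 + l) = 37440 - 832*l)
(((-11234 - 2703) + g((-40 + 25)/(18 + 35))) + 12810) + 16265 = (((-11234 - 2703) + (37440 - 832*(-40 + 25)/(18 + 35))) + 12810) + 16265 = ((-13937 + (37440 - (-12480)/53)) + 12810) + 16265 = ((-13937 + (37440 - 832*(-15/53))) + 12810) + 16265 = ((-13937 + (37440 + 12480/53)) + 12810) + 16265 = ((-13937 + 1996800/53) + 12810) + 16265 = (1258139/53 + 12810) + 16265 = 1937069/53 + 16265 = 2799114/53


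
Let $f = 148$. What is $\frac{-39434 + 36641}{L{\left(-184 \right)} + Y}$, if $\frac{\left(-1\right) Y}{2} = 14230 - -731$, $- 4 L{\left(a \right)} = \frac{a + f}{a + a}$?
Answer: $\frac{342608}{3670435} \approx 0.093343$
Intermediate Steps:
$L{\left(a \right)} = - \frac{148 + a}{8 a}$ ($L{\left(a \right)} = - \frac{\left(a + 148\right) \frac{1}{a + a}}{4} = - \frac{\left(148 + a\right) \frac{1}{2 a}}{4} = - \frac{\frac{1}{2} \frac{1}{a} \left(148 + a\right)}{4} = - \frac{148 + a}{8 a}$)
$Y = -29922$ ($Y = - 2 \left(14230 - -731\right) = - 2 \left(14230 + 731\right) = \left(-2\right) 14961 = -29922$)
$\frac{-39434 + 36641}{L{\left(-184 \right)} + Y} = \frac{-39434 + 36641}{\frac{-148 - -184}{8 \left(-184\right)} - 29922} = - \frac{2793}{\frac{1}{8} \left(- \frac{1}{184}\right) \left(-148 + 184\right) - 29922} = - \frac{2793}{\frac{1}{8} \left(- \frac{1}{184}\right) 36 - 29922} = - \frac{2793}{- \frac{9}{368} - 29922} = - \frac{2793}{- \frac{11011305}{368}} = \left(-2793\right) \left(- \frac{368}{11011305}\right) = \frac{342608}{3670435}$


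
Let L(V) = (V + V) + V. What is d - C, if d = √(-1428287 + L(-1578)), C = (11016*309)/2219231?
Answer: -200232/130543 + I*√1433021 ≈ -1.5338 + 1197.1*I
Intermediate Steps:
L(V) = 3*V (L(V) = 2*V + V = 3*V)
C = 200232/130543 (C = 3403944*(1/2219231) = 200232/130543 ≈ 1.5338)
d = I*√1433021 (d = √(-1428287 + 3*(-1578)) = √(-1428287 - 4734) = √(-1433021) = I*√1433021 ≈ 1197.1*I)
d - C = I*√1433021 - 1*200232/130543 = I*√1433021 - 200232/130543 = -200232/130543 + I*√1433021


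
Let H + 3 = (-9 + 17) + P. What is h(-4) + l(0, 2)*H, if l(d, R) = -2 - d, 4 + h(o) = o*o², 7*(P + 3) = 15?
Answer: -534/7 ≈ -76.286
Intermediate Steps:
P = -6/7 (P = -3 + (⅐)*15 = -3 + 15/7 = -6/7 ≈ -0.85714)
h(o) = -4 + o³ (h(o) = -4 + o*o² = -4 + o³)
H = 29/7 (H = -3 + ((-9 + 17) - 6/7) = -3 + (8 - 6/7) = -3 + 50/7 = 29/7 ≈ 4.1429)
h(-4) + l(0, 2)*H = (-4 + (-4)³) + (-2 - 1*0)*(29/7) = (-4 - 64) + (-2 + 0)*(29/7) = -68 - 2*29/7 = -68 - 58/7 = -534/7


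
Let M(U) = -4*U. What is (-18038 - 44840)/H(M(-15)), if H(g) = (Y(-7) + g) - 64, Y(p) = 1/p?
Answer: 440146/29 ≈ 15177.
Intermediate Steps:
H(g) = -449/7 + g (H(g) = (1/(-7) + g) - 64 = (-⅐ + g) - 64 = -449/7 + g)
(-18038 - 44840)/H(M(-15)) = (-18038 - 44840)/(-449/7 - 4*(-15)) = -62878/(-449/7 + 60) = -62878/(-29/7) = -62878*(-7/29) = 440146/29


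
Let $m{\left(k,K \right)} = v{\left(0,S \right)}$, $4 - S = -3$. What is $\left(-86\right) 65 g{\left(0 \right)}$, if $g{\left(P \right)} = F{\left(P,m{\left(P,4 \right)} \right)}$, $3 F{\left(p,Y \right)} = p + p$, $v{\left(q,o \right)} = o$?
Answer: $0$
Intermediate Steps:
$S = 7$ ($S = 4 - -3 = 4 + 3 = 7$)
$m{\left(k,K \right)} = 7$
$F{\left(p,Y \right)} = \frac{2 p}{3}$ ($F{\left(p,Y \right)} = \frac{p + p}{3} = \frac{2 p}{3}$)
$g{\left(P \right)} = \frac{2 P}{3}$
$\left(-86\right) 65 g{\left(0 \right)} = \left(-86\right) 65 \cdot \frac{2}{3} \cdot 0 = \left(-5590\right) 0 = 0$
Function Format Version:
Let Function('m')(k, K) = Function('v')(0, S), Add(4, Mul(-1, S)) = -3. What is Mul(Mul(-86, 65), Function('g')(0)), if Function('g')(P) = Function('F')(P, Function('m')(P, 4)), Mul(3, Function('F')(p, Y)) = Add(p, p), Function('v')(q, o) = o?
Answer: 0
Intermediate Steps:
S = 7 (S = Add(4, Mul(-1, -3)) = Add(4, 3) = 7)
Function('m')(k, K) = 7
Function('F')(p, Y) = Mul(Rational(2, 3), p) (Function('F')(p, Y) = Mul(Rational(1, 3), Add(p, p)) = Mul(Rational(1, 3), Mul(2, p)) = Mul(Rational(2, 3), p))
Function('g')(P) = Mul(Rational(2, 3), P)
Mul(Mul(-86, 65), Function('g')(0)) = Mul(Mul(-86, 65), Mul(Rational(2, 3), 0)) = Mul(-5590, 0) = 0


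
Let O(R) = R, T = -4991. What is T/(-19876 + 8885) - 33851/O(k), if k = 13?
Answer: -371991458/142883 ≈ -2603.5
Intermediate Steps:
T/(-19876 + 8885) - 33851/O(k) = -4991/(-19876 + 8885) - 33851/13 = -4991/(-10991) - 33851*1/13 = -4991*(-1/10991) - 33851/13 = 4991/10991 - 33851/13 = -371991458/142883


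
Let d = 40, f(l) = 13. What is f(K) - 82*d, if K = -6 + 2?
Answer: -3267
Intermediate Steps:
K = -4
f(K) - 82*d = 13 - 82*40 = 13 - 3280 = -3267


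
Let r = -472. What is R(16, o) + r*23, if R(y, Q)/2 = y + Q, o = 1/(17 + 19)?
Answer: -194831/18 ≈ -10824.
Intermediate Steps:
o = 1/36 ≈ 0.027778
R(y, Q) = 2*Q + 2*y (R(y, Q) = 2*(y + Q) = 2*(Q + y) = 2*Q + 2*y)
R(16, o) + r*23 = (2*(1/36) + 2*16) - 472*23 = (1/18 + 32) - 10856 = 577/18 - 10856 = -194831/18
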